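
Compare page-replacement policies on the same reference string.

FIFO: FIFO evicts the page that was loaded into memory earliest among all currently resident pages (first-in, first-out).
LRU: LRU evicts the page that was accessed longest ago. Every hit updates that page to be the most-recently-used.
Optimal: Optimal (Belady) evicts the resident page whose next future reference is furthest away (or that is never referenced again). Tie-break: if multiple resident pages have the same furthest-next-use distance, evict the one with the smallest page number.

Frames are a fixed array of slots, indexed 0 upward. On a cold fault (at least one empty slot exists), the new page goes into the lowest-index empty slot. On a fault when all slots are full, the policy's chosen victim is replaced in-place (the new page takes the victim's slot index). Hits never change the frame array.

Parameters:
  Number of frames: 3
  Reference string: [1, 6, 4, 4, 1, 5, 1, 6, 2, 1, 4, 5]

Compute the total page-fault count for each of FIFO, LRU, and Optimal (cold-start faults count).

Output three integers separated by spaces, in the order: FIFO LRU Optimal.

--- FIFO ---
  step 0: ref 1 -> FAULT, frames=[1,-,-] (faults so far: 1)
  step 1: ref 6 -> FAULT, frames=[1,6,-] (faults so far: 2)
  step 2: ref 4 -> FAULT, frames=[1,6,4] (faults so far: 3)
  step 3: ref 4 -> HIT, frames=[1,6,4] (faults so far: 3)
  step 4: ref 1 -> HIT, frames=[1,6,4] (faults so far: 3)
  step 5: ref 5 -> FAULT, evict 1, frames=[5,6,4] (faults so far: 4)
  step 6: ref 1 -> FAULT, evict 6, frames=[5,1,4] (faults so far: 5)
  step 7: ref 6 -> FAULT, evict 4, frames=[5,1,6] (faults so far: 6)
  step 8: ref 2 -> FAULT, evict 5, frames=[2,1,6] (faults so far: 7)
  step 9: ref 1 -> HIT, frames=[2,1,6] (faults so far: 7)
  step 10: ref 4 -> FAULT, evict 1, frames=[2,4,6] (faults so far: 8)
  step 11: ref 5 -> FAULT, evict 6, frames=[2,4,5] (faults so far: 9)
  FIFO total faults: 9
--- LRU ---
  step 0: ref 1 -> FAULT, frames=[1,-,-] (faults so far: 1)
  step 1: ref 6 -> FAULT, frames=[1,6,-] (faults so far: 2)
  step 2: ref 4 -> FAULT, frames=[1,6,4] (faults so far: 3)
  step 3: ref 4 -> HIT, frames=[1,6,4] (faults so far: 3)
  step 4: ref 1 -> HIT, frames=[1,6,4] (faults so far: 3)
  step 5: ref 5 -> FAULT, evict 6, frames=[1,5,4] (faults so far: 4)
  step 6: ref 1 -> HIT, frames=[1,5,4] (faults so far: 4)
  step 7: ref 6 -> FAULT, evict 4, frames=[1,5,6] (faults so far: 5)
  step 8: ref 2 -> FAULT, evict 5, frames=[1,2,6] (faults so far: 6)
  step 9: ref 1 -> HIT, frames=[1,2,6] (faults so far: 6)
  step 10: ref 4 -> FAULT, evict 6, frames=[1,2,4] (faults so far: 7)
  step 11: ref 5 -> FAULT, evict 2, frames=[1,5,4] (faults so far: 8)
  LRU total faults: 8
--- Optimal ---
  step 0: ref 1 -> FAULT, frames=[1,-,-] (faults so far: 1)
  step 1: ref 6 -> FAULT, frames=[1,6,-] (faults so far: 2)
  step 2: ref 4 -> FAULT, frames=[1,6,4] (faults so far: 3)
  step 3: ref 4 -> HIT, frames=[1,6,4] (faults so far: 3)
  step 4: ref 1 -> HIT, frames=[1,6,4] (faults so far: 3)
  step 5: ref 5 -> FAULT, evict 4, frames=[1,6,5] (faults so far: 4)
  step 6: ref 1 -> HIT, frames=[1,6,5] (faults so far: 4)
  step 7: ref 6 -> HIT, frames=[1,6,5] (faults so far: 4)
  step 8: ref 2 -> FAULT, evict 6, frames=[1,2,5] (faults so far: 5)
  step 9: ref 1 -> HIT, frames=[1,2,5] (faults so far: 5)
  step 10: ref 4 -> FAULT, evict 1, frames=[4,2,5] (faults so far: 6)
  step 11: ref 5 -> HIT, frames=[4,2,5] (faults so far: 6)
  Optimal total faults: 6

Answer: 9 8 6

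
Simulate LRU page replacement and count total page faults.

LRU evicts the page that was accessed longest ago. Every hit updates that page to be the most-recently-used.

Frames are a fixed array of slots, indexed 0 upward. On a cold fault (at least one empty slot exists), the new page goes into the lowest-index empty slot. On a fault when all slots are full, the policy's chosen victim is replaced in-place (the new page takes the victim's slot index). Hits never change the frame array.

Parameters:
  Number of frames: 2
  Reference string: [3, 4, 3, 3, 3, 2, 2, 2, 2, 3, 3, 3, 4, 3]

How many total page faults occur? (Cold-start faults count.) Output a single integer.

Answer: 4

Derivation:
Step 0: ref 3 → FAULT, frames=[3,-]
Step 1: ref 4 → FAULT, frames=[3,4]
Step 2: ref 3 → HIT, frames=[3,4]
Step 3: ref 3 → HIT, frames=[3,4]
Step 4: ref 3 → HIT, frames=[3,4]
Step 5: ref 2 → FAULT (evict 4), frames=[3,2]
Step 6: ref 2 → HIT, frames=[3,2]
Step 7: ref 2 → HIT, frames=[3,2]
Step 8: ref 2 → HIT, frames=[3,2]
Step 9: ref 3 → HIT, frames=[3,2]
Step 10: ref 3 → HIT, frames=[3,2]
Step 11: ref 3 → HIT, frames=[3,2]
Step 12: ref 4 → FAULT (evict 2), frames=[3,4]
Step 13: ref 3 → HIT, frames=[3,4]
Total faults: 4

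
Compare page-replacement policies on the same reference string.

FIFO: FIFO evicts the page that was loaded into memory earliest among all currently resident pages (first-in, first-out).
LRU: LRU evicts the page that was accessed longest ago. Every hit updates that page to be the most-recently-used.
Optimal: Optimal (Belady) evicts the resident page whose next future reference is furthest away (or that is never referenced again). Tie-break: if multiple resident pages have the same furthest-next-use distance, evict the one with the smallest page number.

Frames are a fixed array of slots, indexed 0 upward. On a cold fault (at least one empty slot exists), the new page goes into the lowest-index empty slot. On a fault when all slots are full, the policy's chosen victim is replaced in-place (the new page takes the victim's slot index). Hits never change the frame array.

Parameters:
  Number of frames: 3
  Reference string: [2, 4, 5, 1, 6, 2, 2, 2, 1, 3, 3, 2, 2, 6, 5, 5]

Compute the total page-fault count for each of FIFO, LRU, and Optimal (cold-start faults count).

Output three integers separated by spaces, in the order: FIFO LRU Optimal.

--- FIFO ---
  step 0: ref 2 -> FAULT, frames=[2,-,-] (faults so far: 1)
  step 1: ref 4 -> FAULT, frames=[2,4,-] (faults so far: 2)
  step 2: ref 5 -> FAULT, frames=[2,4,5] (faults so far: 3)
  step 3: ref 1 -> FAULT, evict 2, frames=[1,4,5] (faults so far: 4)
  step 4: ref 6 -> FAULT, evict 4, frames=[1,6,5] (faults so far: 5)
  step 5: ref 2 -> FAULT, evict 5, frames=[1,6,2] (faults so far: 6)
  step 6: ref 2 -> HIT, frames=[1,6,2] (faults so far: 6)
  step 7: ref 2 -> HIT, frames=[1,6,2] (faults so far: 6)
  step 8: ref 1 -> HIT, frames=[1,6,2] (faults so far: 6)
  step 9: ref 3 -> FAULT, evict 1, frames=[3,6,2] (faults so far: 7)
  step 10: ref 3 -> HIT, frames=[3,6,2] (faults so far: 7)
  step 11: ref 2 -> HIT, frames=[3,6,2] (faults so far: 7)
  step 12: ref 2 -> HIT, frames=[3,6,2] (faults so far: 7)
  step 13: ref 6 -> HIT, frames=[3,6,2] (faults so far: 7)
  step 14: ref 5 -> FAULT, evict 6, frames=[3,5,2] (faults so far: 8)
  step 15: ref 5 -> HIT, frames=[3,5,2] (faults so far: 8)
  FIFO total faults: 8
--- LRU ---
  step 0: ref 2 -> FAULT, frames=[2,-,-] (faults so far: 1)
  step 1: ref 4 -> FAULT, frames=[2,4,-] (faults so far: 2)
  step 2: ref 5 -> FAULT, frames=[2,4,5] (faults so far: 3)
  step 3: ref 1 -> FAULT, evict 2, frames=[1,4,5] (faults so far: 4)
  step 4: ref 6 -> FAULT, evict 4, frames=[1,6,5] (faults so far: 5)
  step 5: ref 2 -> FAULT, evict 5, frames=[1,6,2] (faults so far: 6)
  step 6: ref 2 -> HIT, frames=[1,6,2] (faults so far: 6)
  step 7: ref 2 -> HIT, frames=[1,6,2] (faults so far: 6)
  step 8: ref 1 -> HIT, frames=[1,6,2] (faults so far: 6)
  step 9: ref 3 -> FAULT, evict 6, frames=[1,3,2] (faults so far: 7)
  step 10: ref 3 -> HIT, frames=[1,3,2] (faults so far: 7)
  step 11: ref 2 -> HIT, frames=[1,3,2] (faults so far: 7)
  step 12: ref 2 -> HIT, frames=[1,3,2] (faults so far: 7)
  step 13: ref 6 -> FAULT, evict 1, frames=[6,3,2] (faults so far: 8)
  step 14: ref 5 -> FAULT, evict 3, frames=[6,5,2] (faults so far: 9)
  step 15: ref 5 -> HIT, frames=[6,5,2] (faults so far: 9)
  LRU total faults: 9
--- Optimal ---
  step 0: ref 2 -> FAULT, frames=[2,-,-] (faults so far: 1)
  step 1: ref 4 -> FAULT, frames=[2,4,-] (faults so far: 2)
  step 2: ref 5 -> FAULT, frames=[2,4,5] (faults so far: 3)
  step 3: ref 1 -> FAULT, evict 4, frames=[2,1,5] (faults so far: 4)
  step 4: ref 6 -> FAULT, evict 5, frames=[2,1,6] (faults so far: 5)
  step 5: ref 2 -> HIT, frames=[2,1,6] (faults so far: 5)
  step 6: ref 2 -> HIT, frames=[2,1,6] (faults so far: 5)
  step 7: ref 2 -> HIT, frames=[2,1,6] (faults so far: 5)
  step 8: ref 1 -> HIT, frames=[2,1,6] (faults so far: 5)
  step 9: ref 3 -> FAULT, evict 1, frames=[2,3,6] (faults so far: 6)
  step 10: ref 3 -> HIT, frames=[2,3,6] (faults so far: 6)
  step 11: ref 2 -> HIT, frames=[2,3,6] (faults so far: 6)
  step 12: ref 2 -> HIT, frames=[2,3,6] (faults so far: 6)
  step 13: ref 6 -> HIT, frames=[2,3,6] (faults so far: 6)
  step 14: ref 5 -> FAULT, evict 2, frames=[5,3,6] (faults so far: 7)
  step 15: ref 5 -> HIT, frames=[5,3,6] (faults so far: 7)
  Optimal total faults: 7

Answer: 8 9 7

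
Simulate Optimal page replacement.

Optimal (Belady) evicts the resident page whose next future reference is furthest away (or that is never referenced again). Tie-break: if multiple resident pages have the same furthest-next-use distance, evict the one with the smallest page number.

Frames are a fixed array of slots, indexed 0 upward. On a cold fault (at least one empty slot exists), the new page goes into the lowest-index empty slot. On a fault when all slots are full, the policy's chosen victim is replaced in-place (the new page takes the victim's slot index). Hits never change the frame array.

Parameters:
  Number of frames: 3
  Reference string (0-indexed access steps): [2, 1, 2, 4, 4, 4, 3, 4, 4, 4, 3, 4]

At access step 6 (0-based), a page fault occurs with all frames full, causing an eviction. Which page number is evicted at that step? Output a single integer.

Answer: 1

Derivation:
Step 0: ref 2 -> FAULT, frames=[2,-,-]
Step 1: ref 1 -> FAULT, frames=[2,1,-]
Step 2: ref 2 -> HIT, frames=[2,1,-]
Step 3: ref 4 -> FAULT, frames=[2,1,4]
Step 4: ref 4 -> HIT, frames=[2,1,4]
Step 5: ref 4 -> HIT, frames=[2,1,4]
Step 6: ref 3 -> FAULT, evict 1, frames=[2,3,4]
At step 6: evicted page 1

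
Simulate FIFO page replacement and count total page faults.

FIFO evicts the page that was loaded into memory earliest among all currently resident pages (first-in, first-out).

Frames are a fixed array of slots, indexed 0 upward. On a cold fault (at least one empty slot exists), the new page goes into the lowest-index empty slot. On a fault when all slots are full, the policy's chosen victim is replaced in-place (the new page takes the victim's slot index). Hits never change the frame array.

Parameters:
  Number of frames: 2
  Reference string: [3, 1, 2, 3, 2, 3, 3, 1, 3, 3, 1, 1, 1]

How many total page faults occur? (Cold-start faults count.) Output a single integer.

Answer: 5

Derivation:
Step 0: ref 3 → FAULT, frames=[3,-]
Step 1: ref 1 → FAULT, frames=[3,1]
Step 2: ref 2 → FAULT (evict 3), frames=[2,1]
Step 3: ref 3 → FAULT (evict 1), frames=[2,3]
Step 4: ref 2 → HIT, frames=[2,3]
Step 5: ref 3 → HIT, frames=[2,3]
Step 6: ref 3 → HIT, frames=[2,3]
Step 7: ref 1 → FAULT (evict 2), frames=[1,3]
Step 8: ref 3 → HIT, frames=[1,3]
Step 9: ref 3 → HIT, frames=[1,3]
Step 10: ref 1 → HIT, frames=[1,3]
Step 11: ref 1 → HIT, frames=[1,3]
Step 12: ref 1 → HIT, frames=[1,3]
Total faults: 5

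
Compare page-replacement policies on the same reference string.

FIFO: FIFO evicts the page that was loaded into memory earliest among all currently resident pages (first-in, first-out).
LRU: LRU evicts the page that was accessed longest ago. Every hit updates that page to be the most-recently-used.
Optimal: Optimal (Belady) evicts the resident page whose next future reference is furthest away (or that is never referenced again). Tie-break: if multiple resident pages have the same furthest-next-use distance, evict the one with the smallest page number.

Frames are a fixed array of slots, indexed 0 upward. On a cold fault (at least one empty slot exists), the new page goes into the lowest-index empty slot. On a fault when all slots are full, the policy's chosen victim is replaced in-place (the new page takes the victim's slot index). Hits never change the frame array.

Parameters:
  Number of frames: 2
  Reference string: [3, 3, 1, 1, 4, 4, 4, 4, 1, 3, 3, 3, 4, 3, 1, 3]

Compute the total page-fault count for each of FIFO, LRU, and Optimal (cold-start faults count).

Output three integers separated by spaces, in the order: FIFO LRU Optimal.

--- FIFO ---
  step 0: ref 3 -> FAULT, frames=[3,-] (faults so far: 1)
  step 1: ref 3 -> HIT, frames=[3,-] (faults so far: 1)
  step 2: ref 1 -> FAULT, frames=[3,1] (faults so far: 2)
  step 3: ref 1 -> HIT, frames=[3,1] (faults so far: 2)
  step 4: ref 4 -> FAULT, evict 3, frames=[4,1] (faults so far: 3)
  step 5: ref 4 -> HIT, frames=[4,1] (faults so far: 3)
  step 6: ref 4 -> HIT, frames=[4,1] (faults so far: 3)
  step 7: ref 4 -> HIT, frames=[4,1] (faults so far: 3)
  step 8: ref 1 -> HIT, frames=[4,1] (faults so far: 3)
  step 9: ref 3 -> FAULT, evict 1, frames=[4,3] (faults so far: 4)
  step 10: ref 3 -> HIT, frames=[4,3] (faults so far: 4)
  step 11: ref 3 -> HIT, frames=[4,3] (faults so far: 4)
  step 12: ref 4 -> HIT, frames=[4,3] (faults so far: 4)
  step 13: ref 3 -> HIT, frames=[4,3] (faults so far: 4)
  step 14: ref 1 -> FAULT, evict 4, frames=[1,3] (faults so far: 5)
  step 15: ref 3 -> HIT, frames=[1,3] (faults so far: 5)
  FIFO total faults: 5
--- LRU ---
  step 0: ref 3 -> FAULT, frames=[3,-] (faults so far: 1)
  step 1: ref 3 -> HIT, frames=[3,-] (faults so far: 1)
  step 2: ref 1 -> FAULT, frames=[3,1] (faults so far: 2)
  step 3: ref 1 -> HIT, frames=[3,1] (faults so far: 2)
  step 4: ref 4 -> FAULT, evict 3, frames=[4,1] (faults so far: 3)
  step 5: ref 4 -> HIT, frames=[4,1] (faults so far: 3)
  step 6: ref 4 -> HIT, frames=[4,1] (faults so far: 3)
  step 7: ref 4 -> HIT, frames=[4,1] (faults so far: 3)
  step 8: ref 1 -> HIT, frames=[4,1] (faults so far: 3)
  step 9: ref 3 -> FAULT, evict 4, frames=[3,1] (faults so far: 4)
  step 10: ref 3 -> HIT, frames=[3,1] (faults so far: 4)
  step 11: ref 3 -> HIT, frames=[3,1] (faults so far: 4)
  step 12: ref 4 -> FAULT, evict 1, frames=[3,4] (faults so far: 5)
  step 13: ref 3 -> HIT, frames=[3,4] (faults so far: 5)
  step 14: ref 1 -> FAULT, evict 4, frames=[3,1] (faults so far: 6)
  step 15: ref 3 -> HIT, frames=[3,1] (faults so far: 6)
  LRU total faults: 6
--- Optimal ---
  step 0: ref 3 -> FAULT, frames=[3,-] (faults so far: 1)
  step 1: ref 3 -> HIT, frames=[3,-] (faults so far: 1)
  step 2: ref 1 -> FAULT, frames=[3,1] (faults so far: 2)
  step 3: ref 1 -> HIT, frames=[3,1] (faults so far: 2)
  step 4: ref 4 -> FAULT, evict 3, frames=[4,1] (faults so far: 3)
  step 5: ref 4 -> HIT, frames=[4,1] (faults so far: 3)
  step 6: ref 4 -> HIT, frames=[4,1] (faults so far: 3)
  step 7: ref 4 -> HIT, frames=[4,1] (faults so far: 3)
  step 8: ref 1 -> HIT, frames=[4,1] (faults so far: 3)
  step 9: ref 3 -> FAULT, evict 1, frames=[4,3] (faults so far: 4)
  step 10: ref 3 -> HIT, frames=[4,3] (faults so far: 4)
  step 11: ref 3 -> HIT, frames=[4,3] (faults so far: 4)
  step 12: ref 4 -> HIT, frames=[4,3] (faults so far: 4)
  step 13: ref 3 -> HIT, frames=[4,3] (faults so far: 4)
  step 14: ref 1 -> FAULT, evict 4, frames=[1,3] (faults so far: 5)
  step 15: ref 3 -> HIT, frames=[1,3] (faults so far: 5)
  Optimal total faults: 5

Answer: 5 6 5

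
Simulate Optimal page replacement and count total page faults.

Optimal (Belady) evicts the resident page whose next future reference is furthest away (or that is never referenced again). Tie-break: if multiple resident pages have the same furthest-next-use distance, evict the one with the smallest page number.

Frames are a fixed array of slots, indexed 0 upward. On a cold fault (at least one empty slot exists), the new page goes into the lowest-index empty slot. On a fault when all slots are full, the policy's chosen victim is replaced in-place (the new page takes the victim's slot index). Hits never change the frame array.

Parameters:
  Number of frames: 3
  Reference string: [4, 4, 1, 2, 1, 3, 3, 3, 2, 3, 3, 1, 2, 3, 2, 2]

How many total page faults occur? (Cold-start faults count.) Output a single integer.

Step 0: ref 4 → FAULT, frames=[4,-,-]
Step 1: ref 4 → HIT, frames=[4,-,-]
Step 2: ref 1 → FAULT, frames=[4,1,-]
Step 3: ref 2 → FAULT, frames=[4,1,2]
Step 4: ref 1 → HIT, frames=[4,1,2]
Step 5: ref 3 → FAULT (evict 4), frames=[3,1,2]
Step 6: ref 3 → HIT, frames=[3,1,2]
Step 7: ref 3 → HIT, frames=[3,1,2]
Step 8: ref 2 → HIT, frames=[3,1,2]
Step 9: ref 3 → HIT, frames=[3,1,2]
Step 10: ref 3 → HIT, frames=[3,1,2]
Step 11: ref 1 → HIT, frames=[3,1,2]
Step 12: ref 2 → HIT, frames=[3,1,2]
Step 13: ref 3 → HIT, frames=[3,1,2]
Step 14: ref 2 → HIT, frames=[3,1,2]
Step 15: ref 2 → HIT, frames=[3,1,2]
Total faults: 4

Answer: 4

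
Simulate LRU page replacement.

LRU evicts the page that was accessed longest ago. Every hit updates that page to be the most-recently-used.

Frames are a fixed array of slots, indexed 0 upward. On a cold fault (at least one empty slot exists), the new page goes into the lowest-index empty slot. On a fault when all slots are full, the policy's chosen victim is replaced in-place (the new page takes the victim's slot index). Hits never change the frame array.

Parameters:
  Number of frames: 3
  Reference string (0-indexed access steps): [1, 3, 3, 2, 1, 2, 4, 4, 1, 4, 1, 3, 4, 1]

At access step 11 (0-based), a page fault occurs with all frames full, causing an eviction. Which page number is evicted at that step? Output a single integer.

Answer: 2

Derivation:
Step 0: ref 1 -> FAULT, frames=[1,-,-]
Step 1: ref 3 -> FAULT, frames=[1,3,-]
Step 2: ref 3 -> HIT, frames=[1,3,-]
Step 3: ref 2 -> FAULT, frames=[1,3,2]
Step 4: ref 1 -> HIT, frames=[1,3,2]
Step 5: ref 2 -> HIT, frames=[1,3,2]
Step 6: ref 4 -> FAULT, evict 3, frames=[1,4,2]
Step 7: ref 4 -> HIT, frames=[1,4,2]
Step 8: ref 1 -> HIT, frames=[1,4,2]
Step 9: ref 4 -> HIT, frames=[1,4,2]
Step 10: ref 1 -> HIT, frames=[1,4,2]
Step 11: ref 3 -> FAULT, evict 2, frames=[1,4,3]
At step 11: evicted page 2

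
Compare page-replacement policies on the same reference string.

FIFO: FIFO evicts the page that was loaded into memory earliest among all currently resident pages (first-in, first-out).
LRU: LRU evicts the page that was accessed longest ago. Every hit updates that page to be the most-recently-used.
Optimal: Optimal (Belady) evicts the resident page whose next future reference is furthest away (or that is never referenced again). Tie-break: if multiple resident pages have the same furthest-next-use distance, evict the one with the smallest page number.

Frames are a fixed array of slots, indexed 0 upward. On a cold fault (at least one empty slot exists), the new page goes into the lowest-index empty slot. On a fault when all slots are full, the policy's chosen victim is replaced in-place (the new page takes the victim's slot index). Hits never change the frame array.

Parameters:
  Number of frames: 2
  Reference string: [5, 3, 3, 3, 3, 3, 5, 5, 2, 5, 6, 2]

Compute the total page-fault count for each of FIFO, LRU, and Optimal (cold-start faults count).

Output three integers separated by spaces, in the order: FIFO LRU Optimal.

--- FIFO ---
  step 0: ref 5 -> FAULT, frames=[5,-] (faults so far: 1)
  step 1: ref 3 -> FAULT, frames=[5,3] (faults so far: 2)
  step 2: ref 3 -> HIT, frames=[5,3] (faults so far: 2)
  step 3: ref 3 -> HIT, frames=[5,3] (faults so far: 2)
  step 4: ref 3 -> HIT, frames=[5,3] (faults so far: 2)
  step 5: ref 3 -> HIT, frames=[5,3] (faults so far: 2)
  step 6: ref 5 -> HIT, frames=[5,3] (faults so far: 2)
  step 7: ref 5 -> HIT, frames=[5,3] (faults so far: 2)
  step 8: ref 2 -> FAULT, evict 5, frames=[2,3] (faults so far: 3)
  step 9: ref 5 -> FAULT, evict 3, frames=[2,5] (faults so far: 4)
  step 10: ref 6 -> FAULT, evict 2, frames=[6,5] (faults so far: 5)
  step 11: ref 2 -> FAULT, evict 5, frames=[6,2] (faults so far: 6)
  FIFO total faults: 6
--- LRU ---
  step 0: ref 5 -> FAULT, frames=[5,-] (faults so far: 1)
  step 1: ref 3 -> FAULT, frames=[5,3] (faults so far: 2)
  step 2: ref 3 -> HIT, frames=[5,3] (faults so far: 2)
  step 3: ref 3 -> HIT, frames=[5,3] (faults so far: 2)
  step 4: ref 3 -> HIT, frames=[5,3] (faults so far: 2)
  step 5: ref 3 -> HIT, frames=[5,3] (faults so far: 2)
  step 6: ref 5 -> HIT, frames=[5,3] (faults so far: 2)
  step 7: ref 5 -> HIT, frames=[5,3] (faults so far: 2)
  step 8: ref 2 -> FAULT, evict 3, frames=[5,2] (faults so far: 3)
  step 9: ref 5 -> HIT, frames=[5,2] (faults so far: 3)
  step 10: ref 6 -> FAULT, evict 2, frames=[5,6] (faults so far: 4)
  step 11: ref 2 -> FAULT, evict 5, frames=[2,6] (faults so far: 5)
  LRU total faults: 5
--- Optimal ---
  step 0: ref 5 -> FAULT, frames=[5,-] (faults so far: 1)
  step 1: ref 3 -> FAULT, frames=[5,3] (faults so far: 2)
  step 2: ref 3 -> HIT, frames=[5,3] (faults so far: 2)
  step 3: ref 3 -> HIT, frames=[5,3] (faults so far: 2)
  step 4: ref 3 -> HIT, frames=[5,3] (faults so far: 2)
  step 5: ref 3 -> HIT, frames=[5,3] (faults so far: 2)
  step 6: ref 5 -> HIT, frames=[5,3] (faults so far: 2)
  step 7: ref 5 -> HIT, frames=[5,3] (faults so far: 2)
  step 8: ref 2 -> FAULT, evict 3, frames=[5,2] (faults so far: 3)
  step 9: ref 5 -> HIT, frames=[5,2] (faults so far: 3)
  step 10: ref 6 -> FAULT, evict 5, frames=[6,2] (faults so far: 4)
  step 11: ref 2 -> HIT, frames=[6,2] (faults so far: 4)
  Optimal total faults: 4

Answer: 6 5 4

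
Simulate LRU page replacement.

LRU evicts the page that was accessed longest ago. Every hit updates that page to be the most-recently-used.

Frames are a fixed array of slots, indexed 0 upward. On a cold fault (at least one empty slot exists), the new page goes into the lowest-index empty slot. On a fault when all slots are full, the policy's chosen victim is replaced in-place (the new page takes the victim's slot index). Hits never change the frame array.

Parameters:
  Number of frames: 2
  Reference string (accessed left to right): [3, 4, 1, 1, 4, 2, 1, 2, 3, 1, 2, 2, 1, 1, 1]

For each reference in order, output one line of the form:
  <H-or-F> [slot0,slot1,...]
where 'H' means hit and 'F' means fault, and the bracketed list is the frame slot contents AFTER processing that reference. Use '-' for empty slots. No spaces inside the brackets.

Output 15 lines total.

F [3,-]
F [3,4]
F [1,4]
H [1,4]
H [1,4]
F [2,4]
F [2,1]
H [2,1]
F [2,3]
F [1,3]
F [1,2]
H [1,2]
H [1,2]
H [1,2]
H [1,2]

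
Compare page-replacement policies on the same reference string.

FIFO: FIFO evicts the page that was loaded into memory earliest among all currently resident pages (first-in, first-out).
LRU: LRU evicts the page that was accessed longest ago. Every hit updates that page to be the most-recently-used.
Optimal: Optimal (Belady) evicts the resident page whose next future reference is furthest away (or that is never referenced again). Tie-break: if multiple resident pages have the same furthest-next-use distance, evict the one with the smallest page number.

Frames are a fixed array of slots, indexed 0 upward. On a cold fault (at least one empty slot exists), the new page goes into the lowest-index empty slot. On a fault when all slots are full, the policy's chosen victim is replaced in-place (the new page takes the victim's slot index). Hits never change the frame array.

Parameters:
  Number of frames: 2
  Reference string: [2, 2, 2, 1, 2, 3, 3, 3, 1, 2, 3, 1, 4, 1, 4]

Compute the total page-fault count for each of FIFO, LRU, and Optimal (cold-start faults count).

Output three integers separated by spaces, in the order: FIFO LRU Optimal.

Answer: 6 8 6

Derivation:
--- FIFO ---
  step 0: ref 2 -> FAULT, frames=[2,-] (faults so far: 1)
  step 1: ref 2 -> HIT, frames=[2,-] (faults so far: 1)
  step 2: ref 2 -> HIT, frames=[2,-] (faults so far: 1)
  step 3: ref 1 -> FAULT, frames=[2,1] (faults so far: 2)
  step 4: ref 2 -> HIT, frames=[2,1] (faults so far: 2)
  step 5: ref 3 -> FAULT, evict 2, frames=[3,1] (faults so far: 3)
  step 6: ref 3 -> HIT, frames=[3,1] (faults so far: 3)
  step 7: ref 3 -> HIT, frames=[3,1] (faults so far: 3)
  step 8: ref 1 -> HIT, frames=[3,1] (faults so far: 3)
  step 9: ref 2 -> FAULT, evict 1, frames=[3,2] (faults so far: 4)
  step 10: ref 3 -> HIT, frames=[3,2] (faults so far: 4)
  step 11: ref 1 -> FAULT, evict 3, frames=[1,2] (faults so far: 5)
  step 12: ref 4 -> FAULT, evict 2, frames=[1,4] (faults so far: 6)
  step 13: ref 1 -> HIT, frames=[1,4] (faults so far: 6)
  step 14: ref 4 -> HIT, frames=[1,4] (faults so far: 6)
  FIFO total faults: 6
--- LRU ---
  step 0: ref 2 -> FAULT, frames=[2,-] (faults so far: 1)
  step 1: ref 2 -> HIT, frames=[2,-] (faults so far: 1)
  step 2: ref 2 -> HIT, frames=[2,-] (faults so far: 1)
  step 3: ref 1 -> FAULT, frames=[2,1] (faults so far: 2)
  step 4: ref 2 -> HIT, frames=[2,1] (faults so far: 2)
  step 5: ref 3 -> FAULT, evict 1, frames=[2,3] (faults so far: 3)
  step 6: ref 3 -> HIT, frames=[2,3] (faults so far: 3)
  step 7: ref 3 -> HIT, frames=[2,3] (faults so far: 3)
  step 8: ref 1 -> FAULT, evict 2, frames=[1,3] (faults so far: 4)
  step 9: ref 2 -> FAULT, evict 3, frames=[1,2] (faults so far: 5)
  step 10: ref 3 -> FAULT, evict 1, frames=[3,2] (faults so far: 6)
  step 11: ref 1 -> FAULT, evict 2, frames=[3,1] (faults so far: 7)
  step 12: ref 4 -> FAULT, evict 3, frames=[4,1] (faults so far: 8)
  step 13: ref 1 -> HIT, frames=[4,1] (faults so far: 8)
  step 14: ref 4 -> HIT, frames=[4,1] (faults so far: 8)
  LRU total faults: 8
--- Optimal ---
  step 0: ref 2 -> FAULT, frames=[2,-] (faults so far: 1)
  step 1: ref 2 -> HIT, frames=[2,-] (faults so far: 1)
  step 2: ref 2 -> HIT, frames=[2,-] (faults so far: 1)
  step 3: ref 1 -> FAULT, frames=[2,1] (faults so far: 2)
  step 4: ref 2 -> HIT, frames=[2,1] (faults so far: 2)
  step 5: ref 3 -> FAULT, evict 2, frames=[3,1] (faults so far: 3)
  step 6: ref 3 -> HIT, frames=[3,1] (faults so far: 3)
  step 7: ref 3 -> HIT, frames=[3,1] (faults so far: 3)
  step 8: ref 1 -> HIT, frames=[3,1] (faults so far: 3)
  step 9: ref 2 -> FAULT, evict 1, frames=[3,2] (faults so far: 4)
  step 10: ref 3 -> HIT, frames=[3,2] (faults so far: 4)
  step 11: ref 1 -> FAULT, evict 2, frames=[3,1] (faults so far: 5)
  step 12: ref 4 -> FAULT, evict 3, frames=[4,1] (faults so far: 6)
  step 13: ref 1 -> HIT, frames=[4,1] (faults so far: 6)
  step 14: ref 4 -> HIT, frames=[4,1] (faults so far: 6)
  Optimal total faults: 6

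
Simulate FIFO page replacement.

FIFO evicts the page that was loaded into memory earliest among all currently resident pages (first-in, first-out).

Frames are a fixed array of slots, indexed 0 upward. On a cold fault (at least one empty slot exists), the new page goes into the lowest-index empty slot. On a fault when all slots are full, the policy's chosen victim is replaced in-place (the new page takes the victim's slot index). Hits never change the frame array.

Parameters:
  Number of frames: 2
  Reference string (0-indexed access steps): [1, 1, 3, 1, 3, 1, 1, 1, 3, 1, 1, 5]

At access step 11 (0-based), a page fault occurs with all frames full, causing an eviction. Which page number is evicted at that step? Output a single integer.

Step 0: ref 1 -> FAULT, frames=[1,-]
Step 1: ref 1 -> HIT, frames=[1,-]
Step 2: ref 3 -> FAULT, frames=[1,3]
Step 3: ref 1 -> HIT, frames=[1,3]
Step 4: ref 3 -> HIT, frames=[1,3]
Step 5: ref 1 -> HIT, frames=[1,3]
Step 6: ref 1 -> HIT, frames=[1,3]
Step 7: ref 1 -> HIT, frames=[1,3]
Step 8: ref 3 -> HIT, frames=[1,3]
Step 9: ref 1 -> HIT, frames=[1,3]
Step 10: ref 1 -> HIT, frames=[1,3]
Step 11: ref 5 -> FAULT, evict 1, frames=[5,3]
At step 11: evicted page 1

Answer: 1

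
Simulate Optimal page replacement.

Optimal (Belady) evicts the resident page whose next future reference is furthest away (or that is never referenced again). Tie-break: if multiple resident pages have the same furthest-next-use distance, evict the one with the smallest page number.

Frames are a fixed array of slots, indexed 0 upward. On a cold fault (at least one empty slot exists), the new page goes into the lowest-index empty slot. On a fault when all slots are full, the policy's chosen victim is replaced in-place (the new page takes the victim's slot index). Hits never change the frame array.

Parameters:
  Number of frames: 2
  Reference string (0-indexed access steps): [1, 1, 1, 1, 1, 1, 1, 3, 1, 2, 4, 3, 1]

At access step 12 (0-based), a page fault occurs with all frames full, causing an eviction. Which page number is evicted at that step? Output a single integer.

Answer: 3

Derivation:
Step 0: ref 1 -> FAULT, frames=[1,-]
Step 1: ref 1 -> HIT, frames=[1,-]
Step 2: ref 1 -> HIT, frames=[1,-]
Step 3: ref 1 -> HIT, frames=[1,-]
Step 4: ref 1 -> HIT, frames=[1,-]
Step 5: ref 1 -> HIT, frames=[1,-]
Step 6: ref 1 -> HIT, frames=[1,-]
Step 7: ref 3 -> FAULT, frames=[1,3]
Step 8: ref 1 -> HIT, frames=[1,3]
Step 9: ref 2 -> FAULT, evict 1, frames=[2,3]
Step 10: ref 4 -> FAULT, evict 2, frames=[4,3]
Step 11: ref 3 -> HIT, frames=[4,3]
Step 12: ref 1 -> FAULT, evict 3, frames=[4,1]
At step 12: evicted page 3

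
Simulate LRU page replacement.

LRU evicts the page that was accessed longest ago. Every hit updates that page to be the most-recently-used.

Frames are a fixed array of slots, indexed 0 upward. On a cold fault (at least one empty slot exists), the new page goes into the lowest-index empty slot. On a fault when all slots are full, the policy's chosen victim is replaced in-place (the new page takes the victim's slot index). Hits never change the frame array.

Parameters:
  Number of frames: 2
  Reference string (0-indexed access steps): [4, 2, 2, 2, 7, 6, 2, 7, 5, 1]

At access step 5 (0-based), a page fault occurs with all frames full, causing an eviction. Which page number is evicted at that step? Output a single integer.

Answer: 2

Derivation:
Step 0: ref 4 -> FAULT, frames=[4,-]
Step 1: ref 2 -> FAULT, frames=[4,2]
Step 2: ref 2 -> HIT, frames=[4,2]
Step 3: ref 2 -> HIT, frames=[4,2]
Step 4: ref 7 -> FAULT, evict 4, frames=[7,2]
Step 5: ref 6 -> FAULT, evict 2, frames=[7,6]
At step 5: evicted page 2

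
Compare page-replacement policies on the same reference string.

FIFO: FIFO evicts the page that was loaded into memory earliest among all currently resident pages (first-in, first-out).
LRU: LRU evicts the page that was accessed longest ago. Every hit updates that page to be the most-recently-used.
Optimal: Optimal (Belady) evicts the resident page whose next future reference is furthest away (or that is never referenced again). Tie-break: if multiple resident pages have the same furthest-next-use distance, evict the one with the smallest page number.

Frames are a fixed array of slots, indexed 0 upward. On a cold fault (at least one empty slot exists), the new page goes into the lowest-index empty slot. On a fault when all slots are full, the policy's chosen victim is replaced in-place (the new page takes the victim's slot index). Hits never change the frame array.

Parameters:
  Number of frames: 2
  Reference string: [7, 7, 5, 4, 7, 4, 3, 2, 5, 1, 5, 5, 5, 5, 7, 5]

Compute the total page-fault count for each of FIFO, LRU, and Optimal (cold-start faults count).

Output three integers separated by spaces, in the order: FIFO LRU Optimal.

--- FIFO ---
  step 0: ref 7 -> FAULT, frames=[7,-] (faults so far: 1)
  step 1: ref 7 -> HIT, frames=[7,-] (faults so far: 1)
  step 2: ref 5 -> FAULT, frames=[7,5] (faults so far: 2)
  step 3: ref 4 -> FAULT, evict 7, frames=[4,5] (faults so far: 3)
  step 4: ref 7 -> FAULT, evict 5, frames=[4,7] (faults so far: 4)
  step 5: ref 4 -> HIT, frames=[4,7] (faults so far: 4)
  step 6: ref 3 -> FAULT, evict 4, frames=[3,7] (faults so far: 5)
  step 7: ref 2 -> FAULT, evict 7, frames=[3,2] (faults so far: 6)
  step 8: ref 5 -> FAULT, evict 3, frames=[5,2] (faults so far: 7)
  step 9: ref 1 -> FAULT, evict 2, frames=[5,1] (faults so far: 8)
  step 10: ref 5 -> HIT, frames=[5,1] (faults so far: 8)
  step 11: ref 5 -> HIT, frames=[5,1] (faults so far: 8)
  step 12: ref 5 -> HIT, frames=[5,1] (faults so far: 8)
  step 13: ref 5 -> HIT, frames=[5,1] (faults so far: 8)
  step 14: ref 7 -> FAULT, evict 5, frames=[7,1] (faults so far: 9)
  step 15: ref 5 -> FAULT, evict 1, frames=[7,5] (faults so far: 10)
  FIFO total faults: 10
--- LRU ---
  step 0: ref 7 -> FAULT, frames=[7,-] (faults so far: 1)
  step 1: ref 7 -> HIT, frames=[7,-] (faults so far: 1)
  step 2: ref 5 -> FAULT, frames=[7,5] (faults so far: 2)
  step 3: ref 4 -> FAULT, evict 7, frames=[4,5] (faults so far: 3)
  step 4: ref 7 -> FAULT, evict 5, frames=[4,7] (faults so far: 4)
  step 5: ref 4 -> HIT, frames=[4,7] (faults so far: 4)
  step 6: ref 3 -> FAULT, evict 7, frames=[4,3] (faults so far: 5)
  step 7: ref 2 -> FAULT, evict 4, frames=[2,3] (faults so far: 6)
  step 8: ref 5 -> FAULT, evict 3, frames=[2,5] (faults so far: 7)
  step 9: ref 1 -> FAULT, evict 2, frames=[1,5] (faults so far: 8)
  step 10: ref 5 -> HIT, frames=[1,5] (faults so far: 8)
  step 11: ref 5 -> HIT, frames=[1,5] (faults so far: 8)
  step 12: ref 5 -> HIT, frames=[1,5] (faults so far: 8)
  step 13: ref 5 -> HIT, frames=[1,5] (faults so far: 8)
  step 14: ref 7 -> FAULT, evict 1, frames=[7,5] (faults so far: 9)
  step 15: ref 5 -> HIT, frames=[7,5] (faults so far: 9)
  LRU total faults: 9
--- Optimal ---
  step 0: ref 7 -> FAULT, frames=[7,-] (faults so far: 1)
  step 1: ref 7 -> HIT, frames=[7,-] (faults so far: 1)
  step 2: ref 5 -> FAULT, frames=[7,5] (faults so far: 2)
  step 3: ref 4 -> FAULT, evict 5, frames=[7,4] (faults so far: 3)
  step 4: ref 7 -> HIT, frames=[7,4] (faults so far: 3)
  step 5: ref 4 -> HIT, frames=[7,4] (faults so far: 3)
  step 6: ref 3 -> FAULT, evict 4, frames=[7,3] (faults so far: 4)
  step 7: ref 2 -> FAULT, evict 3, frames=[7,2] (faults so far: 5)
  step 8: ref 5 -> FAULT, evict 2, frames=[7,5] (faults so far: 6)
  step 9: ref 1 -> FAULT, evict 7, frames=[1,5] (faults so far: 7)
  step 10: ref 5 -> HIT, frames=[1,5] (faults so far: 7)
  step 11: ref 5 -> HIT, frames=[1,5] (faults so far: 7)
  step 12: ref 5 -> HIT, frames=[1,5] (faults so far: 7)
  step 13: ref 5 -> HIT, frames=[1,5] (faults so far: 7)
  step 14: ref 7 -> FAULT, evict 1, frames=[7,5] (faults so far: 8)
  step 15: ref 5 -> HIT, frames=[7,5] (faults so far: 8)
  Optimal total faults: 8

Answer: 10 9 8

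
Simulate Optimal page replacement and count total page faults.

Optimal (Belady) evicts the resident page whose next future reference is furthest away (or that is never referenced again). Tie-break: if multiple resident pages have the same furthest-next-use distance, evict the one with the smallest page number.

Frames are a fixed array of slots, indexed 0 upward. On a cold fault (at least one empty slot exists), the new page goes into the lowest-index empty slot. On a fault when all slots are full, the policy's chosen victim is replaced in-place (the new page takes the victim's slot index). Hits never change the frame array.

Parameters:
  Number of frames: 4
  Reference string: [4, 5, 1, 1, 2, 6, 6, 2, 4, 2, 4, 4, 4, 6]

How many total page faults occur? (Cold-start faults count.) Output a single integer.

Step 0: ref 4 → FAULT, frames=[4,-,-,-]
Step 1: ref 5 → FAULT, frames=[4,5,-,-]
Step 2: ref 1 → FAULT, frames=[4,5,1,-]
Step 3: ref 1 → HIT, frames=[4,5,1,-]
Step 4: ref 2 → FAULT, frames=[4,5,1,2]
Step 5: ref 6 → FAULT (evict 1), frames=[4,5,6,2]
Step 6: ref 6 → HIT, frames=[4,5,6,2]
Step 7: ref 2 → HIT, frames=[4,5,6,2]
Step 8: ref 4 → HIT, frames=[4,5,6,2]
Step 9: ref 2 → HIT, frames=[4,5,6,2]
Step 10: ref 4 → HIT, frames=[4,5,6,2]
Step 11: ref 4 → HIT, frames=[4,5,6,2]
Step 12: ref 4 → HIT, frames=[4,5,6,2]
Step 13: ref 6 → HIT, frames=[4,5,6,2]
Total faults: 5

Answer: 5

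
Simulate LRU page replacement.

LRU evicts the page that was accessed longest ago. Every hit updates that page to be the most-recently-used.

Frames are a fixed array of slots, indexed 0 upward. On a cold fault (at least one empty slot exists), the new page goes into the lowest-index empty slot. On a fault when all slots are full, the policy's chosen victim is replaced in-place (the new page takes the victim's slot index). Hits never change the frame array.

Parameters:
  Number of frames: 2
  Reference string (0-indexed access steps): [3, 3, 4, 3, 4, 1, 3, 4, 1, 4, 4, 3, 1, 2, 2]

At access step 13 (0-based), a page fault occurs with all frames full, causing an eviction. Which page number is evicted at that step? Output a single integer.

Step 0: ref 3 -> FAULT, frames=[3,-]
Step 1: ref 3 -> HIT, frames=[3,-]
Step 2: ref 4 -> FAULT, frames=[3,4]
Step 3: ref 3 -> HIT, frames=[3,4]
Step 4: ref 4 -> HIT, frames=[3,4]
Step 5: ref 1 -> FAULT, evict 3, frames=[1,4]
Step 6: ref 3 -> FAULT, evict 4, frames=[1,3]
Step 7: ref 4 -> FAULT, evict 1, frames=[4,3]
Step 8: ref 1 -> FAULT, evict 3, frames=[4,1]
Step 9: ref 4 -> HIT, frames=[4,1]
Step 10: ref 4 -> HIT, frames=[4,1]
Step 11: ref 3 -> FAULT, evict 1, frames=[4,3]
Step 12: ref 1 -> FAULT, evict 4, frames=[1,3]
Step 13: ref 2 -> FAULT, evict 3, frames=[1,2]
At step 13: evicted page 3

Answer: 3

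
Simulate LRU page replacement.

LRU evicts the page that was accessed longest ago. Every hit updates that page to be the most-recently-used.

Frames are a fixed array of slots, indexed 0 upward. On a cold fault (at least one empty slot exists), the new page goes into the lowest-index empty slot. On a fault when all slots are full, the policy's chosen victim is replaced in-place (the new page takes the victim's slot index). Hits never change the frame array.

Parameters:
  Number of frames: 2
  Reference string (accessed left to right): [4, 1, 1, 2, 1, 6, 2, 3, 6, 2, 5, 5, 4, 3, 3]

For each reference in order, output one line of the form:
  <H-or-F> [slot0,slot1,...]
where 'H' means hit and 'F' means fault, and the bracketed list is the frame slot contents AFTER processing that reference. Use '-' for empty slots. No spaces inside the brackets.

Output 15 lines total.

F [4,-]
F [4,1]
H [4,1]
F [2,1]
H [2,1]
F [6,1]
F [6,2]
F [3,2]
F [3,6]
F [2,6]
F [2,5]
H [2,5]
F [4,5]
F [4,3]
H [4,3]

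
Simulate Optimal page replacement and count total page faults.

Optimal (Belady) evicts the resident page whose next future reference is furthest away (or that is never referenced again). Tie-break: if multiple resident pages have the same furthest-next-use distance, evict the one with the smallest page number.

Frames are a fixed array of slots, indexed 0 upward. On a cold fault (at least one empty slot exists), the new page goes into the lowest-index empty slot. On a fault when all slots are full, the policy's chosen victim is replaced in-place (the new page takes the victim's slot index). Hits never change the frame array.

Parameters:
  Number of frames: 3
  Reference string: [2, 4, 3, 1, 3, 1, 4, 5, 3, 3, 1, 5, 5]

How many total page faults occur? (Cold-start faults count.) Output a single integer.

Step 0: ref 2 → FAULT, frames=[2,-,-]
Step 1: ref 4 → FAULT, frames=[2,4,-]
Step 2: ref 3 → FAULT, frames=[2,4,3]
Step 3: ref 1 → FAULT (evict 2), frames=[1,4,3]
Step 4: ref 3 → HIT, frames=[1,4,3]
Step 5: ref 1 → HIT, frames=[1,4,3]
Step 6: ref 4 → HIT, frames=[1,4,3]
Step 7: ref 5 → FAULT (evict 4), frames=[1,5,3]
Step 8: ref 3 → HIT, frames=[1,5,3]
Step 9: ref 3 → HIT, frames=[1,5,3]
Step 10: ref 1 → HIT, frames=[1,5,3]
Step 11: ref 5 → HIT, frames=[1,5,3]
Step 12: ref 5 → HIT, frames=[1,5,3]
Total faults: 5

Answer: 5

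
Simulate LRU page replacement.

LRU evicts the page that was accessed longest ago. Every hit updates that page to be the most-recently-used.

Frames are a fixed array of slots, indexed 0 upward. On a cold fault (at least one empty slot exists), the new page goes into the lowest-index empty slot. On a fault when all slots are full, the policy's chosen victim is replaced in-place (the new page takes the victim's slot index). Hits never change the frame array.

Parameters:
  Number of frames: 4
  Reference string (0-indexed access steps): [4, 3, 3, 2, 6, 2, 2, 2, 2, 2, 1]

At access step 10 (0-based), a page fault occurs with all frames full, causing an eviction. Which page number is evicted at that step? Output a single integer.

Step 0: ref 4 -> FAULT, frames=[4,-,-,-]
Step 1: ref 3 -> FAULT, frames=[4,3,-,-]
Step 2: ref 3 -> HIT, frames=[4,3,-,-]
Step 3: ref 2 -> FAULT, frames=[4,3,2,-]
Step 4: ref 6 -> FAULT, frames=[4,3,2,6]
Step 5: ref 2 -> HIT, frames=[4,3,2,6]
Step 6: ref 2 -> HIT, frames=[4,3,2,6]
Step 7: ref 2 -> HIT, frames=[4,3,2,6]
Step 8: ref 2 -> HIT, frames=[4,3,2,6]
Step 9: ref 2 -> HIT, frames=[4,3,2,6]
Step 10: ref 1 -> FAULT, evict 4, frames=[1,3,2,6]
At step 10: evicted page 4

Answer: 4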